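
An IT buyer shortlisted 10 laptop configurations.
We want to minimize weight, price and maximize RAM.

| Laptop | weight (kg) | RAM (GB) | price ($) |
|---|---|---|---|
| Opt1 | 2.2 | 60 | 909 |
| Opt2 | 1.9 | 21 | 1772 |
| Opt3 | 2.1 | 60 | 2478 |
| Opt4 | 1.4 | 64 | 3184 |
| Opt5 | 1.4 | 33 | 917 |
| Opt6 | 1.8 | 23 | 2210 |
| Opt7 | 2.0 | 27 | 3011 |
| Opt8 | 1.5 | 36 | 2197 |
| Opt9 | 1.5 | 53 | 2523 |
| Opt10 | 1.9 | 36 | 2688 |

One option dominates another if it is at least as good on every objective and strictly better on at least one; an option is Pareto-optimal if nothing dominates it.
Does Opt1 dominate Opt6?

No

Opt1 vs Opt6: Opt1 is worse on weight (2.2 vs 1.8), so it does not dominate Opt6.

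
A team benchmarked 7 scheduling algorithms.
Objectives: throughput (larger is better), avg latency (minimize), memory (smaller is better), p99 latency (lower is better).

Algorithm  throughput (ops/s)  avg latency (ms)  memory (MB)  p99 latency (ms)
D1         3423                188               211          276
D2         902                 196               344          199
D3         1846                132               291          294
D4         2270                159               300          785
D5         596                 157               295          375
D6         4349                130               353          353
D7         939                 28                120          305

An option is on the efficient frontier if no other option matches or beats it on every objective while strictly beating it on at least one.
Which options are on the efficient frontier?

D1: not dominated.
D2: not dominated (best p99 latency).
D3: not dominated.
D4: not dominated.
D5: dominated by D3 (throughput 1846≥596, avg latency 132≤157, memory 291≤295, p99 latency 294≤375).
D6: not dominated (best throughput).
D7: not dominated (best avg latency).

D1, D2, D3, D4, D6, D7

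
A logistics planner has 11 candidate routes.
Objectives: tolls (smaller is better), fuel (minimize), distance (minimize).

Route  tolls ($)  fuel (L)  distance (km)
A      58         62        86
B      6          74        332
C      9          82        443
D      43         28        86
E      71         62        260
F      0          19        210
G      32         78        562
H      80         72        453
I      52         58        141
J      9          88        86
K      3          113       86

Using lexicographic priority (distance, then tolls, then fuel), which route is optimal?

First minimize distance: best is 86, kept {A, D, J, K}.
Then minimize tolls: best is 3, kept {K}.

K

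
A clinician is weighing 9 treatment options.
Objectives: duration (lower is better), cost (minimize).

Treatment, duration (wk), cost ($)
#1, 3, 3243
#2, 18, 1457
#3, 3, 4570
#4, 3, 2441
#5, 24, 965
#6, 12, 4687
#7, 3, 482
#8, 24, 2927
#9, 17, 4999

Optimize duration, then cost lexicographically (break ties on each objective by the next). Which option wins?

#7

First minimize duration: best is 3, kept {#1, #3, #4, #7}.
Then minimize cost: best is 482, kept {#7}.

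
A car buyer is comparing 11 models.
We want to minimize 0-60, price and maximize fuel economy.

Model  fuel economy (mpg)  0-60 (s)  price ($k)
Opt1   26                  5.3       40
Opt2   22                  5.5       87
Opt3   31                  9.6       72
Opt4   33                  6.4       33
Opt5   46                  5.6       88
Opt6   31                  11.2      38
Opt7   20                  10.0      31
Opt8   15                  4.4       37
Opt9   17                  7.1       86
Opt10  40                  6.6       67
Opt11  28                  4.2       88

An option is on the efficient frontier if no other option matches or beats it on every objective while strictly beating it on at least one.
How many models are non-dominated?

Opt1: not dominated.
Opt2: dominated by Opt1 (fuel economy 26≥22, 0-60 5.3≤5.5, price 40≤87).
Opt3: dominated by Opt4 (fuel economy 33≥31, 0-60 6.4≤9.6, price 33≤72).
Opt4: not dominated.
Opt5: not dominated (best fuel economy).
Opt6: dominated by Opt4 (fuel economy 33≥31, 0-60 6.4≤11.2, price 33≤38).
Opt7: not dominated (best price).
Opt8: not dominated.
Opt9: dominated by Opt1 (fuel economy 26≥17, 0-60 5.3≤7.1, price 40≤86).
Opt10: not dominated.
Opt11: not dominated (best 0-60).
Pareto-optimal: Opt1, Opt4, Opt5, Opt7, Opt8, Opt10, Opt11 → 7.

7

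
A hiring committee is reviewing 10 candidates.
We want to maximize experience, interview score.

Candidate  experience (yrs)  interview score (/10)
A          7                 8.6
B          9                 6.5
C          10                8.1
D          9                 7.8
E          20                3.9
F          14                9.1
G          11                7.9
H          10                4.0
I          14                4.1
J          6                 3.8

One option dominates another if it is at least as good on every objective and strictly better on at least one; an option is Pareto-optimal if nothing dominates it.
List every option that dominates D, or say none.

C, F, G

C: experience 10≥9, interview score 8.1≥7.8 — dominates D.
F: experience 14≥9, interview score 9.1≥7.8 — dominates D.
G: experience 11≥9, interview score 7.9≥7.8 — dominates D.
Others (A, B, E, H, I, J) are each worse than D on at least one objective.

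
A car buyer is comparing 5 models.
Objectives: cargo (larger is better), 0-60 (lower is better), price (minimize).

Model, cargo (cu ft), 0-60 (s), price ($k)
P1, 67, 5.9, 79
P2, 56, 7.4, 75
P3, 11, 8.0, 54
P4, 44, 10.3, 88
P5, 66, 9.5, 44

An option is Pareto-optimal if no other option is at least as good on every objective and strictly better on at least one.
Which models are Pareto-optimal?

P1, P2, P3, P5

P1: not dominated (best cargo).
P2: not dominated.
P3: not dominated.
P4: dominated by P1 (cargo 67≥44, 0-60 5.9≤10.3, price 79≤88).
P5: not dominated (best price).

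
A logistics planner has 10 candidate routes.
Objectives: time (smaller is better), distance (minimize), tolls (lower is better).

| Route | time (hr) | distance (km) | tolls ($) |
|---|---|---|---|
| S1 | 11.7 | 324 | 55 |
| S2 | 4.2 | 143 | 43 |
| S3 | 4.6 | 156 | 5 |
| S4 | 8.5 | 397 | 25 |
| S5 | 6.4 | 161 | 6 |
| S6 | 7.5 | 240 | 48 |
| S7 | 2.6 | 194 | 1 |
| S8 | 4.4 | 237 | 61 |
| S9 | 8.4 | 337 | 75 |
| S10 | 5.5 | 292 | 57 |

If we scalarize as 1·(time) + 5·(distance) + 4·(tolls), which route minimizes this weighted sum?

S1: 1·11.7 + 5·324 + 4·55 = 1851.7
S2: 1·4.2 + 5·143 + 4·43 = 891.2
S3: 1·4.6 + 5·156 + 4·5 = 804.6
S4: 1·8.5 + 5·397 + 4·25 = 2093.5
S5: 1·6.4 + 5·161 + 4·6 = 835.4
S6: 1·7.5 + 5·240 + 4·48 = 1399.5
S7: 1·2.6 + 5·194 + 4·1 = 976.6
S8: 1·4.4 + 5·237 + 4·61 = 1433.4
S9: 1·8.4 + 5·337 + 4·75 = 1993.4
S10: 1·5.5 + 5·292 + 4·57 = 1693.5
Lowest: S3 at 804.6.

S3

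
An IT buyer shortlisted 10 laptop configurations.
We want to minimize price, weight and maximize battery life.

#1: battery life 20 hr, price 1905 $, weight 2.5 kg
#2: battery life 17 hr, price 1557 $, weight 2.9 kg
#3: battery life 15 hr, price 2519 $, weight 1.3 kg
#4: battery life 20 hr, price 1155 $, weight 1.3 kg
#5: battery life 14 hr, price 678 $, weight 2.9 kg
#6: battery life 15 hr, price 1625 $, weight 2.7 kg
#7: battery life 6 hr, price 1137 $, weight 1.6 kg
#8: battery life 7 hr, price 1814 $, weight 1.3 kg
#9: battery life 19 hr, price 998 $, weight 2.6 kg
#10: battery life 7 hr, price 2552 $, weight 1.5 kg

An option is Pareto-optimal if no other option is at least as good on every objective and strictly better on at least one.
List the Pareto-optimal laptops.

#1: dominated by #4 (battery life 20≥20, price 1155≤1905, weight 1.3≤2.5).
#2: dominated by #4 (battery life 20≥17, price 1155≤1557, weight 1.3≤2.9).
#3: dominated by #4 (battery life 20≥15, price 1155≤2519, weight 1.3≤1.3).
#4: not dominated.
#5: not dominated (best price).
#6: dominated by #4 (battery life 20≥15, price 1155≤1625, weight 1.3≤2.7).
#7: not dominated.
#8: dominated by #4 (battery life 20≥7, price 1155≤1814, weight 1.3≤1.3).
#9: not dominated.
#10: dominated by #3 (battery life 15≥7, price 2519≤2552, weight 1.3≤1.5).

#4, #5, #7, #9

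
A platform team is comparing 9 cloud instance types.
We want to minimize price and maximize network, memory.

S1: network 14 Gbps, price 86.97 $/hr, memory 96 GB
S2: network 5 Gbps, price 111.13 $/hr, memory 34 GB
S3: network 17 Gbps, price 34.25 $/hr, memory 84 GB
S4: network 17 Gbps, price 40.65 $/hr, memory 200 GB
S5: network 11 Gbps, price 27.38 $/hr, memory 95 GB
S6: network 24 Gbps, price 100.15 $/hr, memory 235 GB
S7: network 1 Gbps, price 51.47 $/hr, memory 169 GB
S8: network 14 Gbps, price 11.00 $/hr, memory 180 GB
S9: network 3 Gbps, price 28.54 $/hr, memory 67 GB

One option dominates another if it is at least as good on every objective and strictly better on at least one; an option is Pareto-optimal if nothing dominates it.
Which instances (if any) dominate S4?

none

S1: worse on network (14 vs 17).
S2: worse on network (5 vs 17).
S3: worse on memory (84 vs 200).
S5: worse on network (11 vs 17).
S6: worse on price (100.15 vs 40.65).
S7: worse on network (1 vs 17).
S8: worse on network (14 vs 17).
S9: worse on network (3 vs 17).
No option dominates S4.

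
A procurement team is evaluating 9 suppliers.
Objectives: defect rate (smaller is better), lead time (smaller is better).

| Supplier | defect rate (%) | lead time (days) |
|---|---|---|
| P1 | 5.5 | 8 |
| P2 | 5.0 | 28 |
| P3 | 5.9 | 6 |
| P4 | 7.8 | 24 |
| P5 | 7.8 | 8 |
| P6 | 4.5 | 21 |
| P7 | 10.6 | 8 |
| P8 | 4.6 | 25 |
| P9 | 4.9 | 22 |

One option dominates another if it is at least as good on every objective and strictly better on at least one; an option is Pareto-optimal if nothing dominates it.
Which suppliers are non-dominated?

P1, P3, P6

P1: not dominated.
P2: dominated by P6 (defect rate 4.5≤5.0, lead time 21≤28).
P3: not dominated (best lead time).
P4: dominated by P1 (defect rate 5.5≤7.8, lead time 8≤24).
P5: dominated by P1 (defect rate 5.5≤7.8, lead time 8≤8).
P6: not dominated (best defect rate).
P7: dominated by P1 (defect rate 5.5≤10.6, lead time 8≤8).
P8: dominated by P6 (defect rate 4.5≤4.6, lead time 21≤25).
P9: dominated by P6 (defect rate 4.5≤4.9, lead time 21≤22).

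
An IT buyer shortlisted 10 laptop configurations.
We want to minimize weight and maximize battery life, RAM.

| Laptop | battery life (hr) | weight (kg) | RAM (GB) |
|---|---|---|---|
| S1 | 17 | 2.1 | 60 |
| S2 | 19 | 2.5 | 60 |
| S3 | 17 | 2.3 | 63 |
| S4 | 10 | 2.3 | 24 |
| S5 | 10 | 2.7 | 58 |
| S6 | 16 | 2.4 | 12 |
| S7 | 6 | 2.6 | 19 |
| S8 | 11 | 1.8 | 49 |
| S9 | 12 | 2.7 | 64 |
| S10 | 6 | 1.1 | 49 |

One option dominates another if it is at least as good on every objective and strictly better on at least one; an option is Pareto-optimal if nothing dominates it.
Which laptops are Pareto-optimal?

S1: not dominated.
S2: not dominated (best battery life).
S3: not dominated.
S4: dominated by S1 (battery life 17≥10, weight 2.1≤2.3, RAM 60≥24).
S5: dominated by S1 (battery life 17≥10, weight 2.1≤2.7, RAM 60≥58).
S6: dominated by S1 (battery life 17≥16, weight 2.1≤2.4, RAM 60≥12).
S7: dominated by S1 (battery life 17≥6, weight 2.1≤2.6, RAM 60≥19).
S8: not dominated.
S9: not dominated (best RAM).
S10: not dominated (best weight).

S1, S2, S3, S8, S9, S10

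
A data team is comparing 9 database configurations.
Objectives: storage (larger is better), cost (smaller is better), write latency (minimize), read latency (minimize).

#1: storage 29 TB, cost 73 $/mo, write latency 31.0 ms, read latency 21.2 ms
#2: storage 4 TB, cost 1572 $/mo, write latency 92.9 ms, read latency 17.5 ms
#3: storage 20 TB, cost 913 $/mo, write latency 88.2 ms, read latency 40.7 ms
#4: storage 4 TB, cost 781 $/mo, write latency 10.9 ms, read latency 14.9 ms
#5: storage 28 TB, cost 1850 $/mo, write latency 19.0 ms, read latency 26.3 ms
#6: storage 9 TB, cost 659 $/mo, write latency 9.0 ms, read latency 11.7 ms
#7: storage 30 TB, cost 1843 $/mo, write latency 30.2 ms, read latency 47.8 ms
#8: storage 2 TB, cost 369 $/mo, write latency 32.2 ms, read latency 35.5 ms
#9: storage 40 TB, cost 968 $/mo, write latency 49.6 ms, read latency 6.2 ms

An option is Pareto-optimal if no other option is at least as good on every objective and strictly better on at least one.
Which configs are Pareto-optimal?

#1, #5, #6, #7, #9

#1: not dominated (best cost).
#2: dominated by #4 (storage 4≥4, cost 781≤1572, write latency 10.9≤92.9, read latency 14.9≤17.5).
#3: dominated by #1 (storage 29≥20, cost 73≤913, write latency 31.0≤88.2, read latency 21.2≤40.7).
#4: dominated by #6 (storage 9≥4, cost 659≤781, write latency 9.0≤10.9, read latency 11.7≤14.9).
#5: not dominated.
#6: not dominated (best write latency).
#7: not dominated.
#8: dominated by #1 (storage 29≥2, cost 73≤369, write latency 31.0≤32.2, read latency 21.2≤35.5).
#9: not dominated (best storage).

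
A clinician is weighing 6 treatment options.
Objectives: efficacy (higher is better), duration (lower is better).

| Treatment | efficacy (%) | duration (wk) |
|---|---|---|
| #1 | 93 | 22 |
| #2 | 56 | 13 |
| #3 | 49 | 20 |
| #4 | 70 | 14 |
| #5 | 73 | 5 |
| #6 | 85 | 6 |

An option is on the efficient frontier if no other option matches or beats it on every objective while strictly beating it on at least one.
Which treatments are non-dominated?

#1, #5, #6

#1: not dominated (best efficacy).
#2: dominated by #5 (efficacy 73≥56, duration 5≤13).
#3: dominated by #2 (efficacy 56≥49, duration 13≤20).
#4: dominated by #5 (efficacy 73≥70, duration 5≤14).
#5: not dominated (best duration).
#6: not dominated.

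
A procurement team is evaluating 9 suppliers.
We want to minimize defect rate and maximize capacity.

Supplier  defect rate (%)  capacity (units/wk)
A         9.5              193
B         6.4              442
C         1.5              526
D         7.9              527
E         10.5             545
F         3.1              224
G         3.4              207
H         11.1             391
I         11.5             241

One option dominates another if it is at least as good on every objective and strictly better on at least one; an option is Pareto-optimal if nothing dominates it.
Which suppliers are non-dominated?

A: dominated by B (defect rate 6.4≤9.5, capacity 442≥193).
B: dominated by C (defect rate 1.5≤6.4, capacity 526≥442).
C: not dominated (best defect rate).
D: not dominated.
E: not dominated (best capacity).
F: dominated by C (defect rate 1.5≤3.1, capacity 526≥224).
G: dominated by C (defect rate 1.5≤3.4, capacity 526≥207).
H: dominated by B (defect rate 6.4≤11.1, capacity 442≥391).
I: dominated by B (defect rate 6.4≤11.5, capacity 442≥241).

C, D, E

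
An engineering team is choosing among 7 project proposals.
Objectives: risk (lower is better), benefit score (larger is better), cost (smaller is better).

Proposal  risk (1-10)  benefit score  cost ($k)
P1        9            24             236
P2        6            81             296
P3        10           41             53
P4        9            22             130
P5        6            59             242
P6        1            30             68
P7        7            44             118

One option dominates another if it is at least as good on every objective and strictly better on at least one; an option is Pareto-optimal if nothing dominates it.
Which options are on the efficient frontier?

P2, P3, P5, P6, P7

P1: dominated by P6 (risk 1≤9, benefit score 30≥24, cost 68≤236).
P2: not dominated (best benefit score).
P3: not dominated (best cost).
P4: dominated by P6 (risk 1≤9, benefit score 30≥22, cost 68≤130).
P5: not dominated.
P6: not dominated (best risk).
P7: not dominated.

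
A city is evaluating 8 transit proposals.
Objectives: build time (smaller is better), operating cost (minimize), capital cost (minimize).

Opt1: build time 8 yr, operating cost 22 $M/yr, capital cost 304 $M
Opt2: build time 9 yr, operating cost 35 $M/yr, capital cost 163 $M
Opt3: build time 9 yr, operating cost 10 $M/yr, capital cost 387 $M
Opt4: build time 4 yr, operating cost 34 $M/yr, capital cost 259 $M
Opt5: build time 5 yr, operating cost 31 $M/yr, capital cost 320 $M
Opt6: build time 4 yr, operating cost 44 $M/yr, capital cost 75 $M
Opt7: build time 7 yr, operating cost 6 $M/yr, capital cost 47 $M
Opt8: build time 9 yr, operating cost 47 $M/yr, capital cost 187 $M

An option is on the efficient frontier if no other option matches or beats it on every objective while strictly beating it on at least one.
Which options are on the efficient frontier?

Opt4, Opt5, Opt6, Opt7

Opt1: dominated by Opt7 (build time 7≤8, operating cost 6≤22, capital cost 47≤304).
Opt2: dominated by Opt7 (build time 7≤9, operating cost 6≤35, capital cost 47≤163).
Opt3: dominated by Opt7 (build time 7≤9, operating cost 6≤10, capital cost 47≤387).
Opt4: not dominated.
Opt5: not dominated.
Opt6: not dominated.
Opt7: not dominated (best operating cost).
Opt8: dominated by Opt2 (build time 9≤9, operating cost 35≤47, capital cost 163≤187).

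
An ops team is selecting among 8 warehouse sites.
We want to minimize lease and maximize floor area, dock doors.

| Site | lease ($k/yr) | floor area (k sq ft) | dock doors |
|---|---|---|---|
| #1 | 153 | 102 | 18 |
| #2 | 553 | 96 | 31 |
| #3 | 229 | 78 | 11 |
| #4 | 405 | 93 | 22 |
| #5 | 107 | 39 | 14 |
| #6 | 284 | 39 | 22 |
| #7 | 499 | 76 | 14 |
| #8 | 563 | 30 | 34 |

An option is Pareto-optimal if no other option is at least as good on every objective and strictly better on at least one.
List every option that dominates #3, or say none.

#1: lease 153≤229, floor area 102≥78, dock doors 18≥11 — dominates #3.
Others (#2, #4, #5, #6, #7, #8) are each worse than #3 on at least one objective.

#1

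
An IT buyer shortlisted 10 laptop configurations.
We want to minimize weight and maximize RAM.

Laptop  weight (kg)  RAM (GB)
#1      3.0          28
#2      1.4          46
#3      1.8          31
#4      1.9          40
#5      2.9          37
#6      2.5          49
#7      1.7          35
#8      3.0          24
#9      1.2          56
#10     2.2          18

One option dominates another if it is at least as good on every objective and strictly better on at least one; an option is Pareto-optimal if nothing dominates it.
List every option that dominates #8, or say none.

#1: weight 3.0≤3.0, RAM 28≥24 — dominates #8.
#2: weight 1.4≤3.0, RAM 46≥24 — dominates #8.
#3: weight 1.8≤3.0, RAM 31≥24 — dominates #8.
#4: weight 1.9≤3.0, RAM 40≥24 — dominates #8.
#5: weight 2.9≤3.0, RAM 37≥24 — dominates #8.
#6: weight 2.5≤3.0, RAM 49≥24 — dominates #8.
#7: weight 1.7≤3.0, RAM 35≥24 — dominates #8.
#9: weight 1.2≤3.0, RAM 56≥24 — dominates #8.
Others (#10) are each worse than #8 on at least one objective.

#1, #2, #3, #4, #5, #6, #7, #9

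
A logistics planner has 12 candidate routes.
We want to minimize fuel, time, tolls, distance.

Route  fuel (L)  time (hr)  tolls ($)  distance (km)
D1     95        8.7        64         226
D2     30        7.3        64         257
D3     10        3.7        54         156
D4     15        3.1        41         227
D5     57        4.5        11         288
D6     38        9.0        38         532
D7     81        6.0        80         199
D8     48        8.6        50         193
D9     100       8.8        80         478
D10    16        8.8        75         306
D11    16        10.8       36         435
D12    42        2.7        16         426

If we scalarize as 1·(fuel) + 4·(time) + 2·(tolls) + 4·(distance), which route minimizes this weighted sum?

D3

D1: 1·95 + 4·8.7 + 2·64 + 4·226 = 1161.8
D2: 1·30 + 4·7.3 + 2·64 + 4·257 = 1215.2
D3: 1·10 + 4·3.7 + 2·54 + 4·156 = 756.8
D4: 1·15 + 4·3.1 + 2·41 + 4·227 = 1017.4
D5: 1·57 + 4·4.5 + 2·11 + 4·288 = 1249.0
D6: 1·38 + 4·9.0 + 2·38 + 4·532 = 2278.0
D7: 1·81 + 4·6.0 + 2·80 + 4·199 = 1061.0
D8: 1·48 + 4·8.6 + 2·50 + 4·193 = 954.4
D9: 1·100 + 4·8.8 + 2·80 + 4·478 = 2207.2
D10: 1·16 + 4·8.8 + 2·75 + 4·306 = 1425.2
D11: 1·16 + 4·10.8 + 2·36 + 4·435 = 1871.2
D12: 1·42 + 4·2.7 + 2·16 + 4·426 = 1788.8
Lowest: D3 at 756.8.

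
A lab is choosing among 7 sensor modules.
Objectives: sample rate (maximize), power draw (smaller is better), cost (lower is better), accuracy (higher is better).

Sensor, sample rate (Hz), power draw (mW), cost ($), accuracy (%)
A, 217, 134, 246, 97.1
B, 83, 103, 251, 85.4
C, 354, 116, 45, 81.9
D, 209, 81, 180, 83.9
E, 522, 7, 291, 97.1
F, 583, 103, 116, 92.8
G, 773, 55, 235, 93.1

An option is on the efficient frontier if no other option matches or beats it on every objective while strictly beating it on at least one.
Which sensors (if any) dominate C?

none

A: worse on sample rate (217 vs 354).
B: worse on sample rate (83 vs 354).
D: worse on sample rate (209 vs 354).
E: worse on cost (291 vs 45).
F: worse on cost (116 vs 45).
G: worse on cost (235 vs 45).
No option dominates C.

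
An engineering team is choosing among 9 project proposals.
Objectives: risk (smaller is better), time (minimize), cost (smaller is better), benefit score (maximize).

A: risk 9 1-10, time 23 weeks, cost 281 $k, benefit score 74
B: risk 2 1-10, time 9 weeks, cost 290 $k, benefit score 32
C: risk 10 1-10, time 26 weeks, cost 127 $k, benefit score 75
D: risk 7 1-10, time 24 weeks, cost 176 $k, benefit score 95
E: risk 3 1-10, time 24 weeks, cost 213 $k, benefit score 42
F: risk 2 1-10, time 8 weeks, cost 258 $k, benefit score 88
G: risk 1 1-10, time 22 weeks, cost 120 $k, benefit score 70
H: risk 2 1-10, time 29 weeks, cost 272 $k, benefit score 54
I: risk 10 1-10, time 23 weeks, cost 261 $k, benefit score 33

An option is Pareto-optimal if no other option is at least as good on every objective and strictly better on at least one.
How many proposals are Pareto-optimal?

4

A: dominated by F (risk 2≤9, time 8≤23, cost 258≤281, benefit score 88≥74).
B: dominated by F (risk 2≤2, time 8≤9, cost 258≤290, benefit score 88≥32).
C: not dominated.
D: not dominated (best benefit score).
E: dominated by G (risk 1≤3, time 22≤24, cost 120≤213, benefit score 70≥42).
F: not dominated (best time).
G: not dominated (best risk).
H: dominated by F (risk 2≤2, time 8≤29, cost 258≤272, benefit score 88≥54).
I: dominated by F (risk 2≤10, time 8≤23, cost 258≤261, benefit score 88≥33).
Pareto-optimal: C, D, F, G → 4.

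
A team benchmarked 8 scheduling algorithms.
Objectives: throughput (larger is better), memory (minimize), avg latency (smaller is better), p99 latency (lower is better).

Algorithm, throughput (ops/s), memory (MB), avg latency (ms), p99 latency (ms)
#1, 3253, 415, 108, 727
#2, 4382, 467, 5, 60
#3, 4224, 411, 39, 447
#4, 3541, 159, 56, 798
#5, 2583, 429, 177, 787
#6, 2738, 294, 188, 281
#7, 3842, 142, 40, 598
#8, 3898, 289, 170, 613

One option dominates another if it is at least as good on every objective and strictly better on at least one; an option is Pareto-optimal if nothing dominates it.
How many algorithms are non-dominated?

#1: dominated by #3 (throughput 4224≥3253, memory 411≤415, avg latency 39≤108, p99 latency 447≤727).
#2: not dominated (best throughput).
#3: not dominated.
#4: dominated by #7 (throughput 3842≥3541, memory 142≤159, avg latency 40≤56, p99 latency 598≤798).
#5: dominated by #1 (throughput 3253≥2583, memory 415≤429, avg latency 108≤177, p99 latency 727≤787).
#6: not dominated.
#7: not dominated (best memory).
#8: not dominated.
Pareto-optimal: #2, #3, #6, #7, #8 → 5.

5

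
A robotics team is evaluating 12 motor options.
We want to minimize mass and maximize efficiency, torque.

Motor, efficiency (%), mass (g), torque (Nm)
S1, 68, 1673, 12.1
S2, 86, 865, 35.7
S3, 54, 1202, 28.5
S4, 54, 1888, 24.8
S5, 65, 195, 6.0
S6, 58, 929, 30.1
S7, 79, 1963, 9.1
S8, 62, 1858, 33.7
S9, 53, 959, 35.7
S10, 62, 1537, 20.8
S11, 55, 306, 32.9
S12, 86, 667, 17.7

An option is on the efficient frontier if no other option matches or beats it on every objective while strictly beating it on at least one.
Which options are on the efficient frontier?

S1: dominated by S2 (efficiency 86≥68, mass 865≤1673, torque 35.7≥12.1).
S2: not dominated.
S3: dominated by S2 (efficiency 86≥54, mass 865≤1202, torque 35.7≥28.5).
S4: dominated by S2 (efficiency 86≥54, mass 865≤1888, torque 35.7≥24.8).
S5: not dominated (best mass).
S6: dominated by S2 (efficiency 86≥58, mass 865≤929, torque 35.7≥30.1).
S7: dominated by S2 (efficiency 86≥79, mass 865≤1963, torque 35.7≥9.1).
S8: dominated by S2 (efficiency 86≥62, mass 865≤1858, torque 35.7≥33.7).
S9: dominated by S2 (efficiency 86≥53, mass 865≤959, torque 35.7≥35.7).
S10: dominated by S2 (efficiency 86≥62, mass 865≤1537, torque 35.7≥20.8).
S11: not dominated.
S12: not dominated.

S2, S5, S11, S12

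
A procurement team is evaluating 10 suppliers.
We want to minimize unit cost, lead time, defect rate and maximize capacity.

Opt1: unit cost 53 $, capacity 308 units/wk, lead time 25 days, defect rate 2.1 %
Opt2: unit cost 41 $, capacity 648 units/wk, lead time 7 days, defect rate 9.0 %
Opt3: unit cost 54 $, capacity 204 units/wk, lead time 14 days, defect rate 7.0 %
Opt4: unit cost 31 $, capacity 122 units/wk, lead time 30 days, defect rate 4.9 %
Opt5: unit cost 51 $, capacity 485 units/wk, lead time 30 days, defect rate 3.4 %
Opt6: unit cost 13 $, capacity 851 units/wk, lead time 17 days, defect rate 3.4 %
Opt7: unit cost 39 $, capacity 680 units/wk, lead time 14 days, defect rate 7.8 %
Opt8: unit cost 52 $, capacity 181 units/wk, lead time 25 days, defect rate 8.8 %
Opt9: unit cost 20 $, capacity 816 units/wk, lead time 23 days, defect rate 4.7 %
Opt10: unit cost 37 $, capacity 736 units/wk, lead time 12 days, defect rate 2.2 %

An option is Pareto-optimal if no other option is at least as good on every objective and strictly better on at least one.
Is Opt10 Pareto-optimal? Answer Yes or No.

Yes

Opt1: worse on unit cost (53 vs 37).
Opt2: worse on unit cost (41 vs 37).
Opt3: worse on unit cost (54 vs 37).
Opt4: worse on capacity (122 vs 736).
Opt5: worse on unit cost (51 vs 37).
Opt6: worse on lead time (17 vs 12).
Opt7: worse on unit cost (39 vs 37).
Opt8: worse on unit cost (52 vs 37).
Opt9: worse on lead time (23 vs 12).
No option is at least as good as Opt10 on every objective and strictly better on one.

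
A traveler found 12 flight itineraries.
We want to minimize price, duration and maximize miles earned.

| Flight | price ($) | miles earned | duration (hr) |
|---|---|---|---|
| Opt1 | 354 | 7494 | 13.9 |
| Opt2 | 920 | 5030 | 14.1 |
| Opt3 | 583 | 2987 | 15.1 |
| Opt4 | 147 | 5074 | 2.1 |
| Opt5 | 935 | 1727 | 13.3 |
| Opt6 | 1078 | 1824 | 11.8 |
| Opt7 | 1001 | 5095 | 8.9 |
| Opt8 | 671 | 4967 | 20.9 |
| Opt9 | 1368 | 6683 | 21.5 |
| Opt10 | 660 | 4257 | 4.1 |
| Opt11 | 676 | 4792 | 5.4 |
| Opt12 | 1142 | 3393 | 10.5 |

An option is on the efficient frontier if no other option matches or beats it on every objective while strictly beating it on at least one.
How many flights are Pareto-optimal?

3

Opt1: not dominated (best miles earned).
Opt2: dominated by Opt1 (price 354≤920, miles earned 7494≥5030, duration 13.9≤14.1).
Opt3: dominated by Opt1 (price 354≤583, miles earned 7494≥2987, duration 13.9≤15.1).
Opt4: not dominated (best price).
Opt5: dominated by Opt4 (price 147≤935, miles earned 5074≥1727, duration 2.1≤13.3).
Opt6: dominated by Opt4 (price 147≤1078, miles earned 5074≥1824, duration 2.1≤11.8).
Opt7: not dominated.
Opt8: dominated by Opt1 (price 354≤671, miles earned 7494≥4967, duration 13.9≤20.9).
Opt9: dominated by Opt1 (price 354≤1368, miles earned 7494≥6683, duration 13.9≤21.5).
Opt10: dominated by Opt4 (price 147≤660, miles earned 5074≥4257, duration 2.1≤4.1).
Opt11: dominated by Opt4 (price 147≤676, miles earned 5074≥4792, duration 2.1≤5.4).
Opt12: dominated by Opt4 (price 147≤1142, miles earned 5074≥3393, duration 2.1≤10.5).
Pareto-optimal: Opt1, Opt4, Opt7 → 3.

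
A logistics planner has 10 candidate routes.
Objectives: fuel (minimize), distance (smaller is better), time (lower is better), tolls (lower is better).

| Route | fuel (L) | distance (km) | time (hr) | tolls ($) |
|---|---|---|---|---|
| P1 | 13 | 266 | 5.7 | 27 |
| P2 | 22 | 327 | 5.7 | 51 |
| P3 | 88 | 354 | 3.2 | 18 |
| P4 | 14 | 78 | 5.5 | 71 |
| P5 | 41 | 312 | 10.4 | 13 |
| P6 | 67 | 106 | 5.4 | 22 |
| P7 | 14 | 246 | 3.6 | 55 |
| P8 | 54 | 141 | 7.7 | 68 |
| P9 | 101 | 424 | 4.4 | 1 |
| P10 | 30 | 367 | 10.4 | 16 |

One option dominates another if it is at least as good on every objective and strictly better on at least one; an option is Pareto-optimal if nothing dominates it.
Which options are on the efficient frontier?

P1, P3, P4, P5, P6, P7, P8, P9, P10

P1: not dominated (best fuel).
P2: dominated by P1 (fuel 13≤22, distance 266≤327, time 5.7≤5.7, tolls 27≤51).
P3: not dominated (best time).
P4: not dominated (best distance).
P5: not dominated.
P6: not dominated.
P7: not dominated.
P8: not dominated.
P9: not dominated (best tolls).
P10: not dominated.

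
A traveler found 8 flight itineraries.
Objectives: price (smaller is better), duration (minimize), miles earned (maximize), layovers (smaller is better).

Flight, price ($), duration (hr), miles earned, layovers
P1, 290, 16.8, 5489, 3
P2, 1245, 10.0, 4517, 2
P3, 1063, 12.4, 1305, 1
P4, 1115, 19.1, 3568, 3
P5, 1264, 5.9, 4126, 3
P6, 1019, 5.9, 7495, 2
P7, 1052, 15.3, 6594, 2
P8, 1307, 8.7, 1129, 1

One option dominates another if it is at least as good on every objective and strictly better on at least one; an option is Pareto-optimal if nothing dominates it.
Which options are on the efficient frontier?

P1: not dominated (best price).
P2: dominated by P6 (price 1019≤1245, duration 5.9≤10.0, miles earned 7495≥4517, layovers 2≤2).
P3: not dominated.
P4: dominated by P1 (price 290≤1115, duration 16.8≤19.1, miles earned 5489≥3568, layovers 3≤3).
P5: dominated by P6 (price 1019≤1264, duration 5.9≤5.9, miles earned 7495≥4126, layovers 2≤3).
P6: not dominated (best miles earned).
P7: dominated by P6 (price 1019≤1052, duration 5.9≤15.3, miles earned 7495≥6594, layovers 2≤2).
P8: not dominated.

P1, P3, P6, P8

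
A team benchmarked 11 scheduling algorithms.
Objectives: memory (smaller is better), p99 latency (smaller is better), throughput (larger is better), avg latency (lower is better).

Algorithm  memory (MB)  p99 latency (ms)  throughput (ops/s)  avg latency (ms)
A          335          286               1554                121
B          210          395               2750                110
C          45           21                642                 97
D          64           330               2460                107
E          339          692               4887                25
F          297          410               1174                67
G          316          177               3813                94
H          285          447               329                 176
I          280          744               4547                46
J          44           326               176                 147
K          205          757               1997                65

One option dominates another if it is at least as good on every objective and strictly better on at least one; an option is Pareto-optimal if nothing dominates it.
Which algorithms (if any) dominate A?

G

G: memory 316≤335, p99 latency 177≤286, throughput 3813≥1554, avg latency 94≤121 — dominates A.
Others (B, C, D, E, F, H, I, J, K) are each worse than A on at least one objective.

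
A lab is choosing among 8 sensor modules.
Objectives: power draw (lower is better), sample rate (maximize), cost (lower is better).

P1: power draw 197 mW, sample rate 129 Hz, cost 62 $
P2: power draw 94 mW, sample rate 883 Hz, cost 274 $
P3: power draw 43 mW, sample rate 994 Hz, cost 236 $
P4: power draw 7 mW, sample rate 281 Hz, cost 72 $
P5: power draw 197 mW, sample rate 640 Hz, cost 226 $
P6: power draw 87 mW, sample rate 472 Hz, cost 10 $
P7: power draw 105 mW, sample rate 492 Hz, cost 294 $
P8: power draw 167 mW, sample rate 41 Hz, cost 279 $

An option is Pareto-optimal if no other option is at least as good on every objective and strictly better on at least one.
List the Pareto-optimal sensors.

P1: dominated by P6 (power draw 87≤197, sample rate 472≥129, cost 10≤62).
P2: dominated by P3 (power draw 43≤94, sample rate 994≥883, cost 236≤274).
P3: not dominated (best sample rate).
P4: not dominated (best power draw).
P5: not dominated.
P6: not dominated (best cost).
P7: dominated by P2 (power draw 94≤105, sample rate 883≥492, cost 274≤294).
P8: dominated by P2 (power draw 94≤167, sample rate 883≥41, cost 274≤279).

P3, P4, P5, P6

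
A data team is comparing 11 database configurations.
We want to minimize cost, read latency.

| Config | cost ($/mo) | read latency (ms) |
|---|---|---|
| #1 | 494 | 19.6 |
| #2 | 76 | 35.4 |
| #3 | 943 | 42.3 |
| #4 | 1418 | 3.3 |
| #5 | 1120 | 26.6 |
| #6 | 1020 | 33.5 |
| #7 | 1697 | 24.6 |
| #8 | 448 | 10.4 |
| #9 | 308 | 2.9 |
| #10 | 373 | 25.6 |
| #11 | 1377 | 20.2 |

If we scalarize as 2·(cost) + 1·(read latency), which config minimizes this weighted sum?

#1: 2·494 + 1·19.6 = 1007.6
#2: 2·76 + 1·35.4 = 187.4
#3: 2·943 + 1·42.3 = 1928.3
#4: 2·1418 + 1·3.3 = 2839.3
#5: 2·1120 + 1·26.6 = 2266.6
#6: 2·1020 + 1·33.5 = 2073.5
#7: 2·1697 + 1·24.6 = 3418.6
#8: 2·448 + 1·10.4 = 906.4
#9: 2·308 + 1·2.9 = 618.9
#10: 2·373 + 1·25.6 = 771.6
#11: 2·1377 + 1·20.2 = 2774.2
Lowest: #2 at 187.4.

#2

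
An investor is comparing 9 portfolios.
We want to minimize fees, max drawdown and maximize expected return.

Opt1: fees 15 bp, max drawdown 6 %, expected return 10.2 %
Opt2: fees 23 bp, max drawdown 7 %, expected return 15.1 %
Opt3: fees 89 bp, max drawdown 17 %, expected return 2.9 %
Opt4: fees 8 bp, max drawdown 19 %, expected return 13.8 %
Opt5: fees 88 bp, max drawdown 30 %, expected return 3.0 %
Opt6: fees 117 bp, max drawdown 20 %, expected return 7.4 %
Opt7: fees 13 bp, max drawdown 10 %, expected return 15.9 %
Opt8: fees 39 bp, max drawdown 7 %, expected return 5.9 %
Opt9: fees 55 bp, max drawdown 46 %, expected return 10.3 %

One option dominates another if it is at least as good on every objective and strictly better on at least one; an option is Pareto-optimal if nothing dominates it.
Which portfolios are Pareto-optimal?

Opt1: not dominated (best max drawdown).
Opt2: not dominated.
Opt3: dominated by Opt1 (fees 15≤89, max drawdown 6≤17, expected return 10.2≥2.9).
Opt4: not dominated (best fees).
Opt5: dominated by Opt1 (fees 15≤88, max drawdown 6≤30, expected return 10.2≥3.0).
Opt6: dominated by Opt1 (fees 15≤117, max drawdown 6≤20, expected return 10.2≥7.4).
Opt7: not dominated (best expected return).
Opt8: dominated by Opt1 (fees 15≤39, max drawdown 6≤7, expected return 10.2≥5.9).
Opt9: dominated by Opt2 (fees 23≤55, max drawdown 7≤46, expected return 15.1≥10.3).

Opt1, Opt2, Opt4, Opt7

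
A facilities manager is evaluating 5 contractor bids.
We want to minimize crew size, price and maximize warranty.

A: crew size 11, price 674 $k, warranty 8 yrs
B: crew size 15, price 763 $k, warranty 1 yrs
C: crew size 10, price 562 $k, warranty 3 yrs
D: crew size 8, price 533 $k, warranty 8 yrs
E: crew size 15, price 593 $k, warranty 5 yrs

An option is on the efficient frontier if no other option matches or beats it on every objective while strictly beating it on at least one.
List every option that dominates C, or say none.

D: crew size 8≤10, price 533≤562, warranty 8≥3 — dominates C.
Others (A, B, E) are each worse than C on at least one objective.

D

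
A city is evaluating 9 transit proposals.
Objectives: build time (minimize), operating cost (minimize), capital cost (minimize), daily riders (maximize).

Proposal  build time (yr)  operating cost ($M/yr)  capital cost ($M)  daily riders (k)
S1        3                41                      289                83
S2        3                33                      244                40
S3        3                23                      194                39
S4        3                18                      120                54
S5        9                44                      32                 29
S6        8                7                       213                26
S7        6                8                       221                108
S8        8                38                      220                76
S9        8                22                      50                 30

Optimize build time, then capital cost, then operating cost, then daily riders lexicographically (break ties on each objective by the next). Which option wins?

First minimize build time: best is 3, kept {S1, S2, S3, S4}.
Then minimize capital cost: best is 120, kept {S4}.

S4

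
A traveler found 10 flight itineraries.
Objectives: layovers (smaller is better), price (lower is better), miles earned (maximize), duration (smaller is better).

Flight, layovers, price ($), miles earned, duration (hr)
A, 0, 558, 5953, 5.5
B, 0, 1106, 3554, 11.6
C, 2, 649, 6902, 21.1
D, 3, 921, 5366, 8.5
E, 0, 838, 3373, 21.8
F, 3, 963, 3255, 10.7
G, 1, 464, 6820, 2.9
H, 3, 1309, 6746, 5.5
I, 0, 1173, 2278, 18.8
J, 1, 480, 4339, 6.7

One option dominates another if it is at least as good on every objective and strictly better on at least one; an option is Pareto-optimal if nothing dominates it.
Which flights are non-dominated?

A, C, G

A: not dominated.
B: dominated by A (layovers 0≤0, price 558≤1106, miles earned 5953≥3554, duration 5.5≤11.6).
C: not dominated (best miles earned).
D: dominated by A (layovers 0≤3, price 558≤921, miles earned 5953≥5366, duration 5.5≤8.5).
E: dominated by A (layovers 0≤0, price 558≤838, miles earned 5953≥3373, duration 5.5≤21.8).
F: dominated by A (layovers 0≤3, price 558≤963, miles earned 5953≥3255, duration 5.5≤10.7).
G: not dominated (best price).
H: dominated by G (layovers 1≤3, price 464≤1309, miles earned 6820≥6746, duration 2.9≤5.5).
I: dominated by A (layovers 0≤0, price 558≤1173, miles earned 5953≥2278, duration 5.5≤18.8).
J: dominated by G (layovers 1≤1, price 464≤480, miles earned 6820≥4339, duration 2.9≤6.7).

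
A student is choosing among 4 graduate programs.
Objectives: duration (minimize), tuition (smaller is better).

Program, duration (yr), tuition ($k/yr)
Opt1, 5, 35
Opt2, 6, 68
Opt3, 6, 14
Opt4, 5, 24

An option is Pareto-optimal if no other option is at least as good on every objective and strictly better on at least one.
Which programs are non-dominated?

Opt3, Opt4

Opt1: dominated by Opt4 (duration 5≤5, tuition 24≤35).
Opt2: dominated by Opt1 (duration 5≤6, tuition 35≤68).
Opt3: not dominated (best tuition).
Opt4: not dominated.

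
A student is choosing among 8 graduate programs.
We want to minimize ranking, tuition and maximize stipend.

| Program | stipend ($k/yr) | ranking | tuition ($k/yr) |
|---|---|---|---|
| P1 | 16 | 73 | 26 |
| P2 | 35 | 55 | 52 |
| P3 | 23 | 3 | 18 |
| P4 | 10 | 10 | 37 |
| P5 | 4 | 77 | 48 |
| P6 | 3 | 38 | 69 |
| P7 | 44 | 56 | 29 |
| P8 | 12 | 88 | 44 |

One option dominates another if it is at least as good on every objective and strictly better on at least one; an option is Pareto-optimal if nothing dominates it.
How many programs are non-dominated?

P1: dominated by P3 (stipend 23≥16, ranking 3≤73, tuition 18≤26).
P2: not dominated.
P3: not dominated (best ranking).
P4: dominated by P3 (stipend 23≥10, ranking 3≤10, tuition 18≤37).
P5: dominated by P1 (stipend 16≥4, ranking 73≤77, tuition 26≤48).
P6: dominated by P3 (stipend 23≥3, ranking 3≤38, tuition 18≤69).
P7: not dominated (best stipend).
P8: dominated by P1 (stipend 16≥12, ranking 73≤88, tuition 26≤44).
Pareto-optimal: P2, P3, P7 → 3.

3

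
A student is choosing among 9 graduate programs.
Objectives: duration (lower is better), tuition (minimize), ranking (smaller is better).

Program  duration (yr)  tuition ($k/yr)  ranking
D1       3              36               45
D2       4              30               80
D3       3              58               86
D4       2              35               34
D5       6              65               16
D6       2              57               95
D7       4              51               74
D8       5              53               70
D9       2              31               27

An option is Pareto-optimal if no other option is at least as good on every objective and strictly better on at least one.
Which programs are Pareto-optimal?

D1: dominated by D4 (duration 2≤3, tuition 35≤36, ranking 34≤45).
D2: not dominated (best tuition).
D3: dominated by D1 (duration 3≤3, tuition 36≤58, ranking 45≤86).
D4: dominated by D9 (duration 2≤2, tuition 31≤35, ranking 27≤34).
D5: not dominated (best ranking).
D6: dominated by D4 (duration 2≤2, tuition 35≤57, ranking 34≤95).
D7: dominated by D1 (duration 3≤4, tuition 36≤51, ranking 45≤74).
D8: dominated by D1 (duration 3≤5, tuition 36≤53, ranking 45≤70).
D9: not dominated.

D2, D5, D9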